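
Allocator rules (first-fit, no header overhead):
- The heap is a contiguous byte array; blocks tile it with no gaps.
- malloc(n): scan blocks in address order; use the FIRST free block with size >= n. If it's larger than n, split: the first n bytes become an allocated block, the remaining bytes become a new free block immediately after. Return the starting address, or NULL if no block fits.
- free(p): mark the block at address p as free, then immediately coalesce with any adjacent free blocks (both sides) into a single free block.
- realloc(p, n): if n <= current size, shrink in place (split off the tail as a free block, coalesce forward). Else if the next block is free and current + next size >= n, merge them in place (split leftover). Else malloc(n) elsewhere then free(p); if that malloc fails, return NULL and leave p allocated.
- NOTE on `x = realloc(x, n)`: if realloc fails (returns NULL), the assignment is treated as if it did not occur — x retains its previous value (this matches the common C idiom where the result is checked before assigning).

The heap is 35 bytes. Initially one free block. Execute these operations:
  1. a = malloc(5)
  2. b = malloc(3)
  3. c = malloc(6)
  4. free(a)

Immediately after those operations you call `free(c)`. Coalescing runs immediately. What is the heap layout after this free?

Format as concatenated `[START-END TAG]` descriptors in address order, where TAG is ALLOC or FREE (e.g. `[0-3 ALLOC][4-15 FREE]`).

Op 1: a = malloc(5) -> a = 0; heap: [0-4 ALLOC][5-34 FREE]
Op 2: b = malloc(3) -> b = 5; heap: [0-4 ALLOC][5-7 ALLOC][8-34 FREE]
Op 3: c = malloc(6) -> c = 8; heap: [0-4 ALLOC][5-7 ALLOC][8-13 ALLOC][14-34 FREE]
Op 4: free(a) -> (freed a); heap: [0-4 FREE][5-7 ALLOC][8-13 ALLOC][14-34 FREE]
free(c): c = 8 -> block [8-13 ALLOC]; mark free, coalesce with adjacent free neighbors -> [0-4 FREE][5-7 ALLOC][8-34 FREE]

Answer: [0-4 FREE][5-7 ALLOC][8-34 FREE]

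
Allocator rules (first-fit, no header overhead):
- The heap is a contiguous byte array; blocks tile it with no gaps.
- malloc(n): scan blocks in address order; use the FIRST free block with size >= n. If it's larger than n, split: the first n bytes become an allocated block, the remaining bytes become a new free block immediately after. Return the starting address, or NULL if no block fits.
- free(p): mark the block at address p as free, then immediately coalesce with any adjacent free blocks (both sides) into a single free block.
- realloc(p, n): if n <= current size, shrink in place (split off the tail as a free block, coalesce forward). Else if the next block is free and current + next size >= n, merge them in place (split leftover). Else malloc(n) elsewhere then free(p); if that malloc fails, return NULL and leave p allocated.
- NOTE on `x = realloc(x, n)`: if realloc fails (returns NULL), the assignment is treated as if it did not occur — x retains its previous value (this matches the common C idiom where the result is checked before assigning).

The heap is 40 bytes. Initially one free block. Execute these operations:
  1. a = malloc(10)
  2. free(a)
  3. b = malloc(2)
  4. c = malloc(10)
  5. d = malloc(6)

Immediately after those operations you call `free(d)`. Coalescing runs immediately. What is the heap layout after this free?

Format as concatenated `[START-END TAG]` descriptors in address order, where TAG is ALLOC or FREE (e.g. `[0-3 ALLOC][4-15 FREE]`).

Op 1: a = malloc(10) -> a = 0; heap: [0-9 ALLOC][10-39 FREE]
Op 2: free(a) -> (freed a); heap: [0-39 FREE]
Op 3: b = malloc(2) -> b = 0; heap: [0-1 ALLOC][2-39 FREE]
Op 4: c = malloc(10) -> c = 2; heap: [0-1 ALLOC][2-11 ALLOC][12-39 FREE]
Op 5: d = malloc(6) -> d = 12; heap: [0-1 ALLOC][2-11 ALLOC][12-17 ALLOC][18-39 FREE]
free(d): d = 12 -> block [12-17 ALLOC]; mark free, coalesce with adjacent free neighbors -> [0-1 ALLOC][2-11 ALLOC][12-39 FREE]

Answer: [0-1 ALLOC][2-11 ALLOC][12-39 FREE]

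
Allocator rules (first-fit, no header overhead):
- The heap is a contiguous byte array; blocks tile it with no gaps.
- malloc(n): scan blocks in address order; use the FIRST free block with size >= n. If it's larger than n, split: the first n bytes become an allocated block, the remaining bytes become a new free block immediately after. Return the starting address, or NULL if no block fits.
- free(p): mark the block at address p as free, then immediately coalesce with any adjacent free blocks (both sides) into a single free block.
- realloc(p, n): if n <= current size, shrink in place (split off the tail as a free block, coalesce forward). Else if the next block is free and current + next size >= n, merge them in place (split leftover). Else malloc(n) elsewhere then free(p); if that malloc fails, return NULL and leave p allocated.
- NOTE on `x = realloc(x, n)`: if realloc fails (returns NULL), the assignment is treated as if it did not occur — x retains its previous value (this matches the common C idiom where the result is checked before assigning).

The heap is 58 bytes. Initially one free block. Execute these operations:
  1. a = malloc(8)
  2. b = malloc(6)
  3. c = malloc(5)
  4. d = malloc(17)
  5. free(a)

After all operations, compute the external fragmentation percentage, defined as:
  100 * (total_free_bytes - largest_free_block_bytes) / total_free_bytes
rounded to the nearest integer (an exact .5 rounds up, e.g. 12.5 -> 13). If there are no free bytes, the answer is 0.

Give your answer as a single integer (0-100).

Op 1: a = malloc(8) -> a = 0; heap: [0-7 ALLOC][8-57 FREE]
Op 2: b = malloc(6) -> b = 8; heap: [0-7 ALLOC][8-13 ALLOC][14-57 FREE]
Op 3: c = malloc(5) -> c = 14; heap: [0-7 ALLOC][8-13 ALLOC][14-18 ALLOC][19-57 FREE]
Op 4: d = malloc(17) -> d = 19; heap: [0-7 ALLOC][8-13 ALLOC][14-18 ALLOC][19-35 ALLOC][36-57 FREE]
Op 5: free(a) -> (freed a); heap: [0-7 FREE][8-13 ALLOC][14-18 ALLOC][19-35 ALLOC][36-57 FREE]
Free blocks: [8 22] total_free=30 largest=22 -> 100*(30-22)/30 = 800/30 ≈ 26.667 -> rounds to 27

Answer: 27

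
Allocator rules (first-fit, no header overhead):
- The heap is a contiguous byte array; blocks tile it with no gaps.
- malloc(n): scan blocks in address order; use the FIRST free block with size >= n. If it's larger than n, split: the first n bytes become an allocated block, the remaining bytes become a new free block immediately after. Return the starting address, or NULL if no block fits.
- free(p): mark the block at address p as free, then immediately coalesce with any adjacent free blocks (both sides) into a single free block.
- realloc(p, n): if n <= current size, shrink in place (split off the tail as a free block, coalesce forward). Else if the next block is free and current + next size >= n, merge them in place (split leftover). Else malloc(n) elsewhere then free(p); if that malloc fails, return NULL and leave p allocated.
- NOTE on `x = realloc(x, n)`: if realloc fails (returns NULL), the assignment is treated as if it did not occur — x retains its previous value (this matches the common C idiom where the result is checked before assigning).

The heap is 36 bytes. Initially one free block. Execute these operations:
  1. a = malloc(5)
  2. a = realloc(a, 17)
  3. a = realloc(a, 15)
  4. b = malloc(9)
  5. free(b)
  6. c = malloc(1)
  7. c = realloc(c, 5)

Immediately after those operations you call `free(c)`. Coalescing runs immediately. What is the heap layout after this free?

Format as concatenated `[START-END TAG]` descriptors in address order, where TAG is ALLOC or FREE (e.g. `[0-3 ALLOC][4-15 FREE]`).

Answer: [0-14 ALLOC][15-35 FREE]

Derivation:
Op 1: a = malloc(5) -> a = 0; heap: [0-4 ALLOC][5-35 FREE]
Op 2: a = realloc(a, 17) -> a = 0; heap: [0-16 ALLOC][17-35 FREE]
Op 3: a = realloc(a, 15) -> a = 0; heap: [0-14 ALLOC][15-35 FREE]
Op 4: b = malloc(9) -> b = 15; heap: [0-14 ALLOC][15-23 ALLOC][24-35 FREE]
Op 5: free(b) -> (freed b); heap: [0-14 ALLOC][15-35 FREE]
Op 6: c = malloc(1) -> c = 15; heap: [0-14 ALLOC][15-15 ALLOC][16-35 FREE]
Op 7: c = realloc(c, 5) -> c = 15; heap: [0-14 ALLOC][15-19 ALLOC][20-35 FREE]
free(c): c = 15 -> block [15-19 ALLOC]; mark free, coalesce with adjacent free neighbors -> [0-14 ALLOC][15-35 FREE]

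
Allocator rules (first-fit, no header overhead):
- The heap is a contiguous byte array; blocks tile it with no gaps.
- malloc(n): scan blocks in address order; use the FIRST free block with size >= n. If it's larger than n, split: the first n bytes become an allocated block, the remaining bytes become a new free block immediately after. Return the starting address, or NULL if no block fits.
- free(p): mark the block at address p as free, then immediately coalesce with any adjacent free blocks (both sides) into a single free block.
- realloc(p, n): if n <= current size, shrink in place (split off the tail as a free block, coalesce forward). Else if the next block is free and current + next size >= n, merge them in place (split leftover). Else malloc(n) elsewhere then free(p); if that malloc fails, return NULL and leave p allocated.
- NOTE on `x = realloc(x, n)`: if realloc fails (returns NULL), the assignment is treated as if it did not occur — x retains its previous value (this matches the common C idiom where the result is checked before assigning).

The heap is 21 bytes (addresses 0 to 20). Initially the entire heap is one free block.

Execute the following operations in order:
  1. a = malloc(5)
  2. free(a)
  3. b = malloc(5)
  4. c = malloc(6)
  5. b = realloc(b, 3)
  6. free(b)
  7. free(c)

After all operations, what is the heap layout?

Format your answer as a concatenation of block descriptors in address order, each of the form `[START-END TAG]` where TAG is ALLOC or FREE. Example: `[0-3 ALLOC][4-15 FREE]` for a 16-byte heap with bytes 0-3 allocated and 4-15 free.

Answer: [0-20 FREE]

Derivation:
Op 1: a = malloc(5) -> a = 0; heap: [0-4 ALLOC][5-20 FREE]
Op 2: free(a) -> (freed a); heap: [0-20 FREE]
Op 3: b = malloc(5) -> b = 0; heap: [0-4 ALLOC][5-20 FREE]
Op 4: c = malloc(6) -> c = 5; heap: [0-4 ALLOC][5-10 ALLOC][11-20 FREE]
Op 5: b = realloc(b, 3) -> b = 0; heap: [0-2 ALLOC][3-4 FREE][5-10 ALLOC][11-20 FREE]
Op 6: free(b) -> (freed b); heap: [0-4 FREE][5-10 ALLOC][11-20 FREE]
Op 7: free(c) -> (freed c); heap: [0-20 FREE]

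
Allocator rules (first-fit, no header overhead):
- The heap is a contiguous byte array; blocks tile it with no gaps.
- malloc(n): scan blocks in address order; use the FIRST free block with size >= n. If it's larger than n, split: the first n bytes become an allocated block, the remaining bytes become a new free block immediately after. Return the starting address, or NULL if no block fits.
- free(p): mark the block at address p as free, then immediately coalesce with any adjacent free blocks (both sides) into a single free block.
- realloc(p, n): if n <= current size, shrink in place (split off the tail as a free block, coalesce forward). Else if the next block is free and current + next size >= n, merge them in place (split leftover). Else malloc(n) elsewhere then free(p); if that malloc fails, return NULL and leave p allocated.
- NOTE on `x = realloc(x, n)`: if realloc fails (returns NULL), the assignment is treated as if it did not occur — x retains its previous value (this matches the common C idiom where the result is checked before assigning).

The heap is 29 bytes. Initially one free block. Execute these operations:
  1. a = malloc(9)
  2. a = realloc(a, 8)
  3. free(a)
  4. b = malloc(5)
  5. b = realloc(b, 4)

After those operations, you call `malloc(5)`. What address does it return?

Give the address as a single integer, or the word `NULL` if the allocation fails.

Op 1: a = malloc(9) -> a = 0; heap: [0-8 ALLOC][9-28 FREE]
Op 2: a = realloc(a, 8) -> a = 0; heap: [0-7 ALLOC][8-28 FREE]
Op 3: free(a) -> (freed a); heap: [0-28 FREE]
Op 4: b = malloc(5) -> b = 0; heap: [0-4 ALLOC][5-28 FREE]
Op 5: b = realloc(b, 4) -> b = 0; heap: [0-3 ALLOC][4-28 FREE]
malloc(5): first-fit scan over [0-3 ALLOC][4-28 FREE] -> 4

Answer: 4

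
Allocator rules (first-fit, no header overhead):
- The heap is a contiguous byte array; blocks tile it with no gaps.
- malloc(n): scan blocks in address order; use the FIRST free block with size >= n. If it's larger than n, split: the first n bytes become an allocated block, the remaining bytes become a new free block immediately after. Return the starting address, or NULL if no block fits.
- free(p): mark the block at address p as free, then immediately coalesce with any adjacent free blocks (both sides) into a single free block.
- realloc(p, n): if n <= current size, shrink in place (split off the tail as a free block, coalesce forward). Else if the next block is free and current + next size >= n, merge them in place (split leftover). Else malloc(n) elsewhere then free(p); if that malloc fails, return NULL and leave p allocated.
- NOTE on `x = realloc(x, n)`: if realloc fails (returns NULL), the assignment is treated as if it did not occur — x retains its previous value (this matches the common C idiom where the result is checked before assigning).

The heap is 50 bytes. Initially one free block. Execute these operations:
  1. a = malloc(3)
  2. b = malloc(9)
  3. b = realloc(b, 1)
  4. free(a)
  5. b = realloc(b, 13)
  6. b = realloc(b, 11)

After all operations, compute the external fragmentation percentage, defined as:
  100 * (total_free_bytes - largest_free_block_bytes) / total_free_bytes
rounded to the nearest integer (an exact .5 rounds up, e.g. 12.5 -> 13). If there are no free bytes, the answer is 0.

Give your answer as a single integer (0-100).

Answer: 8

Derivation:
Op 1: a = malloc(3) -> a = 0; heap: [0-2 ALLOC][3-49 FREE]
Op 2: b = malloc(9) -> b = 3; heap: [0-2 ALLOC][3-11 ALLOC][12-49 FREE]
Op 3: b = realloc(b, 1) -> b = 3; heap: [0-2 ALLOC][3-3 ALLOC][4-49 FREE]
Op 4: free(a) -> (freed a); heap: [0-2 FREE][3-3 ALLOC][4-49 FREE]
Op 5: b = realloc(b, 13) -> b = 3; heap: [0-2 FREE][3-15 ALLOC][16-49 FREE]
Op 6: b = realloc(b, 11) -> b = 3; heap: [0-2 FREE][3-13 ALLOC][14-49 FREE]
Free blocks: [3 36] total_free=39 largest=36 -> 100*(39-36)/39 = 300/39 ≈ 7.692 -> rounds to 8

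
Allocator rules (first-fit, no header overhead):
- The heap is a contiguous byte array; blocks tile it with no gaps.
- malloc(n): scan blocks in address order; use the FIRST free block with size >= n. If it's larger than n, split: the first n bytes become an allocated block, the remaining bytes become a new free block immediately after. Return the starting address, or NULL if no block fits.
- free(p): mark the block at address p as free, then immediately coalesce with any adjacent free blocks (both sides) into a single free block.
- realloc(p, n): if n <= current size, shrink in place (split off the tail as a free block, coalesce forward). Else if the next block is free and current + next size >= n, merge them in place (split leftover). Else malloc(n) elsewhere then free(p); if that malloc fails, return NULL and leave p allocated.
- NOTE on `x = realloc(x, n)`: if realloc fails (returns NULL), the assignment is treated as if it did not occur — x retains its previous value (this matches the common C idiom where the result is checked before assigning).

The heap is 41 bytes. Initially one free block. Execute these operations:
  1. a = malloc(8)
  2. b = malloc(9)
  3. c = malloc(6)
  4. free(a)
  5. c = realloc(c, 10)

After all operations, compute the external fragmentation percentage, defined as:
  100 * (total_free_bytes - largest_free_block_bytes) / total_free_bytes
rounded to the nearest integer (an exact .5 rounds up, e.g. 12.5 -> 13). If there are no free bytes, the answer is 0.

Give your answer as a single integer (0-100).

Answer: 36

Derivation:
Op 1: a = malloc(8) -> a = 0; heap: [0-7 ALLOC][8-40 FREE]
Op 2: b = malloc(9) -> b = 8; heap: [0-7 ALLOC][8-16 ALLOC][17-40 FREE]
Op 3: c = malloc(6) -> c = 17; heap: [0-7 ALLOC][8-16 ALLOC][17-22 ALLOC][23-40 FREE]
Op 4: free(a) -> (freed a); heap: [0-7 FREE][8-16 ALLOC][17-22 ALLOC][23-40 FREE]
Op 5: c = realloc(c, 10) -> c = 17; heap: [0-7 FREE][8-16 ALLOC][17-26 ALLOC][27-40 FREE]
Free blocks: [8 14] total_free=22 largest=14 -> 100*(22-14)/22 = 800/22 ≈ 36.364 -> rounds to 36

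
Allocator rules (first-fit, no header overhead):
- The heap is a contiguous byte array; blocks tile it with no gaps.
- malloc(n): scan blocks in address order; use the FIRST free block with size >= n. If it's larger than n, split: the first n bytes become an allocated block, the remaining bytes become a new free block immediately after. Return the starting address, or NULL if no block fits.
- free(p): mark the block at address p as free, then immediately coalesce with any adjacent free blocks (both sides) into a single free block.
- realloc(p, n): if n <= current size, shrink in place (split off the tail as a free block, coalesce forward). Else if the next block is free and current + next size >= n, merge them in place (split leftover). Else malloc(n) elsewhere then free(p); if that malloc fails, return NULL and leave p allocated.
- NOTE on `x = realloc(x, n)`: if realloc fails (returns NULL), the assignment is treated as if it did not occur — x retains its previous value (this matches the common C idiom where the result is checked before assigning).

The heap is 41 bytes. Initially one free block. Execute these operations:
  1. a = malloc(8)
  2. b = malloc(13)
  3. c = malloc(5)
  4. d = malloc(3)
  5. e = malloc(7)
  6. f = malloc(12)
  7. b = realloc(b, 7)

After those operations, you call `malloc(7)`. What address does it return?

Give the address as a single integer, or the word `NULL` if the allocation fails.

Answer: NULL

Derivation:
Op 1: a = malloc(8) -> a = 0; heap: [0-7 ALLOC][8-40 FREE]
Op 2: b = malloc(13) -> b = 8; heap: [0-7 ALLOC][8-20 ALLOC][21-40 FREE]
Op 3: c = malloc(5) -> c = 21; heap: [0-7 ALLOC][8-20 ALLOC][21-25 ALLOC][26-40 FREE]
Op 4: d = malloc(3) -> d = 26; heap: [0-7 ALLOC][8-20 ALLOC][21-25 ALLOC][26-28 ALLOC][29-40 FREE]
Op 5: e = malloc(7) -> e = 29; heap: [0-7 ALLOC][8-20 ALLOC][21-25 ALLOC][26-28 ALLOC][29-35 ALLOC][36-40 FREE]
Op 6: f = malloc(12) -> f = NULL; heap: [0-7 ALLOC][8-20 ALLOC][21-25 ALLOC][26-28 ALLOC][29-35 ALLOC][36-40 FREE]
Op 7: b = realloc(b, 7) -> b = 8; heap: [0-7 ALLOC][8-14 ALLOC][15-20 FREE][21-25 ALLOC][26-28 ALLOC][29-35 ALLOC][36-40 FREE]
malloc(7): first-fit scan over [0-7 ALLOC][8-14 ALLOC][15-20 FREE][21-25 ALLOC][26-28 ALLOC][29-35 ALLOC][36-40 FREE] -> NULL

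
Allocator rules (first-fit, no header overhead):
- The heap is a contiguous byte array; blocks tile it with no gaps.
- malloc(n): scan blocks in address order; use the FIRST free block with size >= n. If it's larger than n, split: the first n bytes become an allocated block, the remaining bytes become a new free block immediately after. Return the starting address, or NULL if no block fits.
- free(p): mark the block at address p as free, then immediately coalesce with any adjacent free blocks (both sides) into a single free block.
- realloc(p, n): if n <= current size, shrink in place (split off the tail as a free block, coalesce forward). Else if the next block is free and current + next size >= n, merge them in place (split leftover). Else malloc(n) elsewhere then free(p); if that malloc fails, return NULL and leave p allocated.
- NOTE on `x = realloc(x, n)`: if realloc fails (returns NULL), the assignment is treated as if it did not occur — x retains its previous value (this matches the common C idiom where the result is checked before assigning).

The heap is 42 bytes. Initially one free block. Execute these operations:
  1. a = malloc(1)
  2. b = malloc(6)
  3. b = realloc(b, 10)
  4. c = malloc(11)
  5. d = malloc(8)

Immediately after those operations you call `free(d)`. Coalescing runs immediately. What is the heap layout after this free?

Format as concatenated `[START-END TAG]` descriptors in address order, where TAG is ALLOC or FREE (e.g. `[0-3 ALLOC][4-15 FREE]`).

Op 1: a = malloc(1) -> a = 0; heap: [0-0 ALLOC][1-41 FREE]
Op 2: b = malloc(6) -> b = 1; heap: [0-0 ALLOC][1-6 ALLOC][7-41 FREE]
Op 3: b = realloc(b, 10) -> b = 1; heap: [0-0 ALLOC][1-10 ALLOC][11-41 FREE]
Op 4: c = malloc(11) -> c = 11; heap: [0-0 ALLOC][1-10 ALLOC][11-21 ALLOC][22-41 FREE]
Op 5: d = malloc(8) -> d = 22; heap: [0-0 ALLOC][1-10 ALLOC][11-21 ALLOC][22-29 ALLOC][30-41 FREE]
free(d): d = 22 -> block [22-29 ALLOC]; mark free, coalesce with adjacent free neighbors -> [0-0 ALLOC][1-10 ALLOC][11-21 ALLOC][22-41 FREE]

Answer: [0-0 ALLOC][1-10 ALLOC][11-21 ALLOC][22-41 FREE]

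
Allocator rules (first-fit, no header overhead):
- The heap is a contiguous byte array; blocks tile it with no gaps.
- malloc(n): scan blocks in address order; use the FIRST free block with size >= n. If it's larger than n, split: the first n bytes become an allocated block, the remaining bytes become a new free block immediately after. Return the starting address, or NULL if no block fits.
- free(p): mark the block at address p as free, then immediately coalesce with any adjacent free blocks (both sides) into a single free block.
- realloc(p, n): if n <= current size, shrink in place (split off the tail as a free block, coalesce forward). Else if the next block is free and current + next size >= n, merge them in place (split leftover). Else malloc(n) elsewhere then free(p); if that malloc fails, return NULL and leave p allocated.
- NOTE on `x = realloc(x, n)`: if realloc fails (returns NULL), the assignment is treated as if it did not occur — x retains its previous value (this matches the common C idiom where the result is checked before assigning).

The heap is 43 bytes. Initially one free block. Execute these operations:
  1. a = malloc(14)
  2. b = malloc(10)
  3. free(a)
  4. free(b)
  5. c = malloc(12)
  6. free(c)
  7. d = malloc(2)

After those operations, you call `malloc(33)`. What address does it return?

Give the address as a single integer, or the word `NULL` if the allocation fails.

Op 1: a = malloc(14) -> a = 0; heap: [0-13 ALLOC][14-42 FREE]
Op 2: b = malloc(10) -> b = 14; heap: [0-13 ALLOC][14-23 ALLOC][24-42 FREE]
Op 3: free(a) -> (freed a); heap: [0-13 FREE][14-23 ALLOC][24-42 FREE]
Op 4: free(b) -> (freed b); heap: [0-42 FREE]
Op 5: c = malloc(12) -> c = 0; heap: [0-11 ALLOC][12-42 FREE]
Op 6: free(c) -> (freed c); heap: [0-42 FREE]
Op 7: d = malloc(2) -> d = 0; heap: [0-1 ALLOC][2-42 FREE]
malloc(33): first-fit scan over [0-1 ALLOC][2-42 FREE] -> 2

Answer: 2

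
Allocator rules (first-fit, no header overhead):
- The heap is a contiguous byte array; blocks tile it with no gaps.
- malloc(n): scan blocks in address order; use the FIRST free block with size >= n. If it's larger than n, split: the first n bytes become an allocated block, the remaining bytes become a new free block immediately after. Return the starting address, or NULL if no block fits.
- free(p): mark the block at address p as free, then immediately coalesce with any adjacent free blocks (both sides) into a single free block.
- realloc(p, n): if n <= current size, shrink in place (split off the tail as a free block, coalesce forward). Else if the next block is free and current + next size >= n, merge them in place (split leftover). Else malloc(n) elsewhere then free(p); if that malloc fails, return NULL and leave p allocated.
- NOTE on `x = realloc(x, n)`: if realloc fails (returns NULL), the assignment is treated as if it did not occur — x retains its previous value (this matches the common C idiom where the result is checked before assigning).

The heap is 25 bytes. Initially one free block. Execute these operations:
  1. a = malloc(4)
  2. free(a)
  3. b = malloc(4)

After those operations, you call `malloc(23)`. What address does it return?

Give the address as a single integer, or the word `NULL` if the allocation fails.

Answer: NULL

Derivation:
Op 1: a = malloc(4) -> a = 0; heap: [0-3 ALLOC][4-24 FREE]
Op 2: free(a) -> (freed a); heap: [0-24 FREE]
Op 3: b = malloc(4) -> b = 0; heap: [0-3 ALLOC][4-24 FREE]
malloc(23): first-fit scan over [0-3 ALLOC][4-24 FREE] -> NULL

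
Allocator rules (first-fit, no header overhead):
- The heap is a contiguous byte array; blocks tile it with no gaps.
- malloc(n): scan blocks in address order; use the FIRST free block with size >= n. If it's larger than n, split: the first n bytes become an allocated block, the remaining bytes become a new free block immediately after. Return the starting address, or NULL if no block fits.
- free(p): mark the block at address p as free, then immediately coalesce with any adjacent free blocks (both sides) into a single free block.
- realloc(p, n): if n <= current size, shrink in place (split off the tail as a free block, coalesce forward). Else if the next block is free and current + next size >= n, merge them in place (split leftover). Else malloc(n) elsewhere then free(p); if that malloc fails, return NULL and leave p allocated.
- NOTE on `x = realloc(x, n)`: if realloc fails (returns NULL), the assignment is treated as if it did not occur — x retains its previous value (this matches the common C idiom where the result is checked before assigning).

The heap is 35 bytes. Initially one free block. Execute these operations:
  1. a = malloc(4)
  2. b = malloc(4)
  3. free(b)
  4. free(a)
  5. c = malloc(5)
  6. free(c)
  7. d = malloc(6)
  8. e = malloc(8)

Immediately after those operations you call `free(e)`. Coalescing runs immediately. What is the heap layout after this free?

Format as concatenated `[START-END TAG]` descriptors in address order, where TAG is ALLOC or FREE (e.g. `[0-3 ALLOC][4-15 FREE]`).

Answer: [0-5 ALLOC][6-34 FREE]

Derivation:
Op 1: a = malloc(4) -> a = 0; heap: [0-3 ALLOC][4-34 FREE]
Op 2: b = malloc(4) -> b = 4; heap: [0-3 ALLOC][4-7 ALLOC][8-34 FREE]
Op 3: free(b) -> (freed b); heap: [0-3 ALLOC][4-34 FREE]
Op 4: free(a) -> (freed a); heap: [0-34 FREE]
Op 5: c = malloc(5) -> c = 0; heap: [0-4 ALLOC][5-34 FREE]
Op 6: free(c) -> (freed c); heap: [0-34 FREE]
Op 7: d = malloc(6) -> d = 0; heap: [0-5 ALLOC][6-34 FREE]
Op 8: e = malloc(8) -> e = 6; heap: [0-5 ALLOC][6-13 ALLOC][14-34 FREE]
free(e): e = 6 -> block [6-13 ALLOC]; mark free, coalesce with adjacent free neighbors -> [0-5 ALLOC][6-34 FREE]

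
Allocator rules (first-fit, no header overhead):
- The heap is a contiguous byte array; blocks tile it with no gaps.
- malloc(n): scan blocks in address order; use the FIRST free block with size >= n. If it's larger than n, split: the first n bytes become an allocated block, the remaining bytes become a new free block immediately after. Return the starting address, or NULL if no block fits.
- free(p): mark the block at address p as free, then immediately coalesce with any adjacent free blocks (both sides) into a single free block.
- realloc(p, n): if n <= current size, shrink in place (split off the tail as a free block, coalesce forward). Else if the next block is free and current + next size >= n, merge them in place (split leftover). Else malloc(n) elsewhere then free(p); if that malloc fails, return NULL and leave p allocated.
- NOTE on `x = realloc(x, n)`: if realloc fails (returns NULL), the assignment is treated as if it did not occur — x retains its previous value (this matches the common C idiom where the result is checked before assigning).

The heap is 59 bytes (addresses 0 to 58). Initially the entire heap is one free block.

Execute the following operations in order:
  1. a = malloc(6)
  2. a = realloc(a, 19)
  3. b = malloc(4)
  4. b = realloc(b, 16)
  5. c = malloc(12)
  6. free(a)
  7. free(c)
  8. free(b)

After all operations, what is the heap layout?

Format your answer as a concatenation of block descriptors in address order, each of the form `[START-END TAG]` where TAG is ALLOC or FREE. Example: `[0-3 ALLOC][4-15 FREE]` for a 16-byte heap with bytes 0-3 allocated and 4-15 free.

Op 1: a = malloc(6) -> a = 0; heap: [0-5 ALLOC][6-58 FREE]
Op 2: a = realloc(a, 19) -> a = 0; heap: [0-18 ALLOC][19-58 FREE]
Op 3: b = malloc(4) -> b = 19; heap: [0-18 ALLOC][19-22 ALLOC][23-58 FREE]
Op 4: b = realloc(b, 16) -> b = 19; heap: [0-18 ALLOC][19-34 ALLOC][35-58 FREE]
Op 5: c = malloc(12) -> c = 35; heap: [0-18 ALLOC][19-34 ALLOC][35-46 ALLOC][47-58 FREE]
Op 6: free(a) -> (freed a); heap: [0-18 FREE][19-34 ALLOC][35-46 ALLOC][47-58 FREE]
Op 7: free(c) -> (freed c); heap: [0-18 FREE][19-34 ALLOC][35-58 FREE]
Op 8: free(b) -> (freed b); heap: [0-58 FREE]

Answer: [0-58 FREE]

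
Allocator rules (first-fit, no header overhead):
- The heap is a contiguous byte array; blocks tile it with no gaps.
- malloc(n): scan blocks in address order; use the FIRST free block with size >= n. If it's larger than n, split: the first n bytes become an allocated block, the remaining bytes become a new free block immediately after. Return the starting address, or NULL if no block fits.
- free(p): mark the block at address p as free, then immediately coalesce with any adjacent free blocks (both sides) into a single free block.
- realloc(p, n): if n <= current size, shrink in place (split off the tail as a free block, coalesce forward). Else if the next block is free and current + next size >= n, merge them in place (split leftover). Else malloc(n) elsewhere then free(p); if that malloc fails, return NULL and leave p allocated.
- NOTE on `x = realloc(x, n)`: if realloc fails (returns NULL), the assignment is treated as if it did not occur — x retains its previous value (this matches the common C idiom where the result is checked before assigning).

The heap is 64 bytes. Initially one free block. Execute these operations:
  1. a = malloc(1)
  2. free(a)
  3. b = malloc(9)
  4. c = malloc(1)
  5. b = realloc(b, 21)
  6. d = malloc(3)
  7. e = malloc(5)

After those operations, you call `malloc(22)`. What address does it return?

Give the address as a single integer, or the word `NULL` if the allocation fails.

Op 1: a = malloc(1) -> a = 0; heap: [0-0 ALLOC][1-63 FREE]
Op 2: free(a) -> (freed a); heap: [0-63 FREE]
Op 3: b = malloc(9) -> b = 0; heap: [0-8 ALLOC][9-63 FREE]
Op 4: c = malloc(1) -> c = 9; heap: [0-8 ALLOC][9-9 ALLOC][10-63 FREE]
Op 5: b = realloc(b, 21) -> b = 10; heap: [0-8 FREE][9-9 ALLOC][10-30 ALLOC][31-63 FREE]
Op 6: d = malloc(3) -> d = 0; heap: [0-2 ALLOC][3-8 FREE][9-9 ALLOC][10-30 ALLOC][31-63 FREE]
Op 7: e = malloc(5) -> e = 3; heap: [0-2 ALLOC][3-7 ALLOC][8-8 FREE][9-9 ALLOC][10-30 ALLOC][31-63 FREE]
malloc(22): first-fit scan over [0-2 ALLOC][3-7 ALLOC][8-8 FREE][9-9 ALLOC][10-30 ALLOC][31-63 FREE] -> 31

Answer: 31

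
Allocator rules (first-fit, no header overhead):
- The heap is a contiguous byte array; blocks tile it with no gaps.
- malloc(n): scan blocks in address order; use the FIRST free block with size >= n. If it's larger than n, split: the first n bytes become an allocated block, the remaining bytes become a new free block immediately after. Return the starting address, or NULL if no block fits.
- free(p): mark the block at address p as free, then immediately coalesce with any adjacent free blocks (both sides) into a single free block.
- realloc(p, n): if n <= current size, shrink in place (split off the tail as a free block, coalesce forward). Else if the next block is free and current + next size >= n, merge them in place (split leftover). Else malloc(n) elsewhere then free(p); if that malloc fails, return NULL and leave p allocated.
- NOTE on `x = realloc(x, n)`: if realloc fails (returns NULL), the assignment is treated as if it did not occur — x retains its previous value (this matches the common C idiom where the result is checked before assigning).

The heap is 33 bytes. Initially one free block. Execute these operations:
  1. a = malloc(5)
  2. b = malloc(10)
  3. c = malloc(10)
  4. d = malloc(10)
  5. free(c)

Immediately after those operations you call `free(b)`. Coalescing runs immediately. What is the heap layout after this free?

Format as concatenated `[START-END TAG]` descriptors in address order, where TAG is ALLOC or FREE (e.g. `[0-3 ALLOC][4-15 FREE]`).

Op 1: a = malloc(5) -> a = 0; heap: [0-4 ALLOC][5-32 FREE]
Op 2: b = malloc(10) -> b = 5; heap: [0-4 ALLOC][5-14 ALLOC][15-32 FREE]
Op 3: c = malloc(10) -> c = 15; heap: [0-4 ALLOC][5-14 ALLOC][15-24 ALLOC][25-32 FREE]
Op 4: d = malloc(10) -> d = NULL; heap: [0-4 ALLOC][5-14 ALLOC][15-24 ALLOC][25-32 FREE]
Op 5: free(c) -> (freed c); heap: [0-4 ALLOC][5-14 ALLOC][15-32 FREE]
free(b): b = 5 -> block [5-14 ALLOC]; mark free, coalesce with adjacent free neighbors -> [0-4 ALLOC][5-32 FREE]

Answer: [0-4 ALLOC][5-32 FREE]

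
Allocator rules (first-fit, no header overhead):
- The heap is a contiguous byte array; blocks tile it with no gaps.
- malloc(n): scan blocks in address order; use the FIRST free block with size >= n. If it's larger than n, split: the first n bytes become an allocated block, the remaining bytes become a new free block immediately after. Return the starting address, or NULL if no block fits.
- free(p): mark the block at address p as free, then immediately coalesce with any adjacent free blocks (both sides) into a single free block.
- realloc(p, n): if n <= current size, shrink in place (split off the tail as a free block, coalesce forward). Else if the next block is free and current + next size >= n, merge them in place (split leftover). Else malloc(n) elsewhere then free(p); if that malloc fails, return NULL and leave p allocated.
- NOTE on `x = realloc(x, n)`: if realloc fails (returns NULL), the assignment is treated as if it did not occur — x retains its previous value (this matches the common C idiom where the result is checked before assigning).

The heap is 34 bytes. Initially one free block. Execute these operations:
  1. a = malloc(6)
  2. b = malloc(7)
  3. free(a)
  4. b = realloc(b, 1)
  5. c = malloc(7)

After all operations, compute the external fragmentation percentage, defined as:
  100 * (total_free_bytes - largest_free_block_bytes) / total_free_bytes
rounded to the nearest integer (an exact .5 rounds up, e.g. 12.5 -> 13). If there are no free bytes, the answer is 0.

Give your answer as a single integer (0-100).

Answer: 23

Derivation:
Op 1: a = malloc(6) -> a = 0; heap: [0-5 ALLOC][6-33 FREE]
Op 2: b = malloc(7) -> b = 6; heap: [0-5 ALLOC][6-12 ALLOC][13-33 FREE]
Op 3: free(a) -> (freed a); heap: [0-5 FREE][6-12 ALLOC][13-33 FREE]
Op 4: b = realloc(b, 1) -> b = 6; heap: [0-5 FREE][6-6 ALLOC][7-33 FREE]
Op 5: c = malloc(7) -> c = 7; heap: [0-5 FREE][6-6 ALLOC][7-13 ALLOC][14-33 FREE]
Free blocks: [6 20] total_free=26 largest=20 -> 100*(26-20)/26 = 600/26 ≈ 23.077 -> rounds to 23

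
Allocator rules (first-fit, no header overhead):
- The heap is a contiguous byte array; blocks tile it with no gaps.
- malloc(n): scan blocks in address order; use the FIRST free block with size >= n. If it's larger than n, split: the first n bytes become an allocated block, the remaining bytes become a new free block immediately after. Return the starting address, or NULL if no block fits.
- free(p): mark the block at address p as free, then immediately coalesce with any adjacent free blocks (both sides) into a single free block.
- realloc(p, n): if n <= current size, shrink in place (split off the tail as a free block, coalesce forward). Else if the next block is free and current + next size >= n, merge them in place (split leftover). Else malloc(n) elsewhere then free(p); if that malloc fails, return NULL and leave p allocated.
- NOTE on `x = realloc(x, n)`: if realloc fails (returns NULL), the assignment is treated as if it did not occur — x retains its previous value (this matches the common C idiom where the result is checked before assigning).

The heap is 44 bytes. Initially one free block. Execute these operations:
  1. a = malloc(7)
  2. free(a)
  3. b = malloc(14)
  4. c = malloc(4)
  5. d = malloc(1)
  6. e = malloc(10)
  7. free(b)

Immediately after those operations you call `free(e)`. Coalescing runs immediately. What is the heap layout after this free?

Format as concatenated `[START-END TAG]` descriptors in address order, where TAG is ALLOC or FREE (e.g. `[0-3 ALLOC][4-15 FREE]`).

Answer: [0-13 FREE][14-17 ALLOC][18-18 ALLOC][19-43 FREE]

Derivation:
Op 1: a = malloc(7) -> a = 0; heap: [0-6 ALLOC][7-43 FREE]
Op 2: free(a) -> (freed a); heap: [0-43 FREE]
Op 3: b = malloc(14) -> b = 0; heap: [0-13 ALLOC][14-43 FREE]
Op 4: c = malloc(4) -> c = 14; heap: [0-13 ALLOC][14-17 ALLOC][18-43 FREE]
Op 5: d = malloc(1) -> d = 18; heap: [0-13 ALLOC][14-17 ALLOC][18-18 ALLOC][19-43 FREE]
Op 6: e = malloc(10) -> e = 19; heap: [0-13 ALLOC][14-17 ALLOC][18-18 ALLOC][19-28 ALLOC][29-43 FREE]
Op 7: free(b) -> (freed b); heap: [0-13 FREE][14-17 ALLOC][18-18 ALLOC][19-28 ALLOC][29-43 FREE]
free(e): e = 19 -> block [19-28 ALLOC]; mark free, coalesce with adjacent free neighbors -> [0-13 FREE][14-17 ALLOC][18-18 ALLOC][19-43 FREE]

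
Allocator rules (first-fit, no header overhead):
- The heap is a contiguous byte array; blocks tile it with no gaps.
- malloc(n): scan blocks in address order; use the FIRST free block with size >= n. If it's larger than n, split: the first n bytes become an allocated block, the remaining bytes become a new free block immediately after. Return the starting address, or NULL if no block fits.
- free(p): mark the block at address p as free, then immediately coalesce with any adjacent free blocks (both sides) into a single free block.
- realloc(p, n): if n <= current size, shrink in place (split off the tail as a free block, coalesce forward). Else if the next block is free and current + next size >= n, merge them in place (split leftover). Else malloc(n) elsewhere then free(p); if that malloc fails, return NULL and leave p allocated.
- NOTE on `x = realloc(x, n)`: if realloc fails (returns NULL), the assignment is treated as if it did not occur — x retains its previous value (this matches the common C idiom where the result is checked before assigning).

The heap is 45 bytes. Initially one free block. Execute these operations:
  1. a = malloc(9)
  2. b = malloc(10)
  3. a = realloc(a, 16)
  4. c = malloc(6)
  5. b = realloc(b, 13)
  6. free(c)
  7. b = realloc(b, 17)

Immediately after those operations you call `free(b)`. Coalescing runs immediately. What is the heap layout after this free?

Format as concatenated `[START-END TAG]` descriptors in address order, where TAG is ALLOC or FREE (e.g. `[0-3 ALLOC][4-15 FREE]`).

Answer: [0-18 FREE][19-34 ALLOC][35-44 FREE]

Derivation:
Op 1: a = malloc(9) -> a = 0; heap: [0-8 ALLOC][9-44 FREE]
Op 2: b = malloc(10) -> b = 9; heap: [0-8 ALLOC][9-18 ALLOC][19-44 FREE]
Op 3: a = realloc(a, 16) -> a = 19; heap: [0-8 FREE][9-18 ALLOC][19-34 ALLOC][35-44 FREE]
Op 4: c = malloc(6) -> c = 0; heap: [0-5 ALLOC][6-8 FREE][9-18 ALLOC][19-34 ALLOC][35-44 FREE]
Op 5: b = realloc(b, 13) -> NULL (b unchanged); heap: [0-5 ALLOC][6-8 FREE][9-18 ALLOC][19-34 ALLOC][35-44 FREE]
Op 6: free(c) -> (freed c); heap: [0-8 FREE][9-18 ALLOC][19-34 ALLOC][35-44 FREE]
Op 7: b = realloc(b, 17) -> NULL (b unchanged); heap: [0-8 FREE][9-18 ALLOC][19-34 ALLOC][35-44 FREE]
free(b): b = 9 -> block [9-18 ALLOC]; mark free, coalesce with adjacent free neighbors -> [0-18 FREE][19-34 ALLOC][35-44 FREE]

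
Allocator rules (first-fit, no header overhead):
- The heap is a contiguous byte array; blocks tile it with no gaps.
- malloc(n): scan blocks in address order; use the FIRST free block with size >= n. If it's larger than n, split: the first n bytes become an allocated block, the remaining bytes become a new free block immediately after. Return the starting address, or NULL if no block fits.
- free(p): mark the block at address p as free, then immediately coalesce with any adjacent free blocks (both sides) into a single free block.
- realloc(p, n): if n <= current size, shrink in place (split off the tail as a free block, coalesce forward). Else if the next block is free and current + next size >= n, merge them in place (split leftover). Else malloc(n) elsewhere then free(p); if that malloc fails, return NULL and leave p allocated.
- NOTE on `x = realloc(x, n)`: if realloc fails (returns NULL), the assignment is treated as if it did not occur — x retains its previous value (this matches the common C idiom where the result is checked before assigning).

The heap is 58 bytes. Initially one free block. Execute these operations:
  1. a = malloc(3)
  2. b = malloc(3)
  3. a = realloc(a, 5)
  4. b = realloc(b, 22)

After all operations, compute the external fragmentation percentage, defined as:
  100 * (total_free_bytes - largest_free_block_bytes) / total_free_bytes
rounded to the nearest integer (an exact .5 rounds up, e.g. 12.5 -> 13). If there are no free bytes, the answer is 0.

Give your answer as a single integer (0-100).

Answer: 19

Derivation:
Op 1: a = malloc(3) -> a = 0; heap: [0-2 ALLOC][3-57 FREE]
Op 2: b = malloc(3) -> b = 3; heap: [0-2 ALLOC][3-5 ALLOC][6-57 FREE]
Op 3: a = realloc(a, 5) -> a = 6; heap: [0-2 FREE][3-5 ALLOC][6-10 ALLOC][11-57 FREE]
Op 4: b = realloc(b, 22) -> b = 11; heap: [0-5 FREE][6-10 ALLOC][11-32 ALLOC][33-57 FREE]
Free blocks: [6 25] total_free=31 largest=25 -> 100*(31-25)/31 = 600/31 ≈ 19.355 -> rounds to 19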